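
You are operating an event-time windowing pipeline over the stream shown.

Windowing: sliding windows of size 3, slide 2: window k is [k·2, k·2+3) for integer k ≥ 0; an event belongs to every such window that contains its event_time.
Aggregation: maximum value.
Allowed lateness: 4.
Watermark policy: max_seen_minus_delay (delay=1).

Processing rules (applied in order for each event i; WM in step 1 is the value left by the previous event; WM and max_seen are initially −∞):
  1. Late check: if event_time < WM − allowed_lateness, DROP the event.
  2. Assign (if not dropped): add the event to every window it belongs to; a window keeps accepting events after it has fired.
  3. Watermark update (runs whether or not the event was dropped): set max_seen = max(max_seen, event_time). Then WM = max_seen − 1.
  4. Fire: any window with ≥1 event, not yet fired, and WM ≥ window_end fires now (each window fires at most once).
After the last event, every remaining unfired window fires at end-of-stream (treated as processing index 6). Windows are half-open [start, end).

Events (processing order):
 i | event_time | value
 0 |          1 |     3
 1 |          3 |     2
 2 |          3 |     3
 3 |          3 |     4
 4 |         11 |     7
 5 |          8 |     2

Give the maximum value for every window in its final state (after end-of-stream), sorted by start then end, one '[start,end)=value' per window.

i=0 t=1 v=3: → [0,3); WM=0
i=1 t=3 v=2: → [2,5); WM=2
i=2 t=3 v=3: → [2,5); WM=2
i=3 t=3 v=4: → [2,5); WM=2
i=4 t=11 v=7: → [10,13); WM=10; [0,3) fires=3 [2,5) fires=4
i=5 t=8 v=2: → [8,11),[6,9); WM=10; [6,9) fires=2

[0,3)=3 [2,5)=4 [6,9)=2 [8,11)=2 [10,13)=7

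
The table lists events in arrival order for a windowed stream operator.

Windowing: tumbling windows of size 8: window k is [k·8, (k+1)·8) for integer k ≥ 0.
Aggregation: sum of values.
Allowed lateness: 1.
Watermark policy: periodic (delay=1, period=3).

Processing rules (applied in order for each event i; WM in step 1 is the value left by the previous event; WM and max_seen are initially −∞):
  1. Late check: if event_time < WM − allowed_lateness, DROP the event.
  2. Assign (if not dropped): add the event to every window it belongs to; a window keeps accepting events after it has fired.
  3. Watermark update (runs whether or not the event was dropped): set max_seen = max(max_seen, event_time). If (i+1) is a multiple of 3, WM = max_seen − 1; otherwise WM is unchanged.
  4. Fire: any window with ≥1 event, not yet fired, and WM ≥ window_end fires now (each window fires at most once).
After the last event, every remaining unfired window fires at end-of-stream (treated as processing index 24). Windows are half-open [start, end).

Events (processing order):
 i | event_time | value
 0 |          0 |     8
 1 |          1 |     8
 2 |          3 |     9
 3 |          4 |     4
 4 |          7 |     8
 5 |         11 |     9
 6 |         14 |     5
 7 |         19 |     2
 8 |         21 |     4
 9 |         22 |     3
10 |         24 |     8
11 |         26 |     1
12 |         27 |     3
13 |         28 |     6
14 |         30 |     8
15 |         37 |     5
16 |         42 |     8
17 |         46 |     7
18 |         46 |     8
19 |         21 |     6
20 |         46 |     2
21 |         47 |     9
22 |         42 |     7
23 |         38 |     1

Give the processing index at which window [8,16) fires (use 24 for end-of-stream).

i=0 t=0 v=8: → [0,8); WM=−∞
i=1 t=1 v=8: → [0,8); WM=−∞
i=2 t=3 v=9: → [0,8); WM=2
i=3 t=4 v=4: → [0,8); WM=2
i=4 t=7 v=8: → [0,8); WM=2
i=5 t=11 v=9: → [8,16); WM=10; [0,8) fires=37
i=6 t=14 v=5: → [8,16); WM=10
i=7 t=19 v=2: → [16,24); WM=10
i=8 t=21 v=4: → [16,24); WM=20; [8,16) fires=14
i=9 t=22 v=3: → [16,24); WM=20
i=10 t=24 v=8: → [24,32); WM=20
i=11 t=26 v=1: → [24,32); WM=25; [16,24) fires=9
i=12 t=27 v=3: → [24,32); WM=25
i=13 t=28 v=6: → [24,32); WM=25
i=14 t=30 v=8: → [24,32); WM=29
i=15 t=37 v=5: → [32,40); WM=29
i=16 t=42 v=8: → [40,48); WM=29
i=17 t=46 v=7: → [40,48); WM=45; [24,32) fires=26 [32,40) fires=5
i=18 t=46 v=8: → [40,48); WM=45
i=19 t=21 v=6: DROP (t<45-1); WM=45
i=20 t=46 v=2: → [40,48); WM=45
i=21 t=47 v=9: → [40,48); WM=45
i=22 t=42 v=7: DROP (t<45-1); WM=45
i=23 t=38 v=1: DROP (t<45-1); WM=46

8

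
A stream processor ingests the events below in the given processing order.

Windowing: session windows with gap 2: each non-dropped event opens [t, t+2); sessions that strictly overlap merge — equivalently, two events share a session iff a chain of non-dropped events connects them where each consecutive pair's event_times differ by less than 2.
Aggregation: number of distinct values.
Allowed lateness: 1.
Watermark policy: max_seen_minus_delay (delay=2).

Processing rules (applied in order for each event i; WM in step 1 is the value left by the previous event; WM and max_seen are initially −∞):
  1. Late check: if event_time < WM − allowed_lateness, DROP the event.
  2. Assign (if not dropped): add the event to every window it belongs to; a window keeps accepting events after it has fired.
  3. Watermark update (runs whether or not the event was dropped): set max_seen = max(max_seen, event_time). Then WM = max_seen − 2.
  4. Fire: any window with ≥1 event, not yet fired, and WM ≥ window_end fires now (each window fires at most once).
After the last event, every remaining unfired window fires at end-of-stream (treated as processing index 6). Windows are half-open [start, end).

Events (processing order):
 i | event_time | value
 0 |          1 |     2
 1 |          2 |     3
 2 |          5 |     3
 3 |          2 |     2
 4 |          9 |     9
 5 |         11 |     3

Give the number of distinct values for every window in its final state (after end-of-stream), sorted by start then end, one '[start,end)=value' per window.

i=0 t=1 v=2: → [1,3); WM=-1
i=1 t=2 v=3: → [1,4); WM=0
i=2 t=5 v=3: → [5,7); WM=3
i=3 t=2 v=2: → [1,4); WM=3
i=4 t=9 v=9: → [9,11); WM=7
i=5 t=11 v=3: → [11,13); WM=9

[1,4)=2 [5,7)=1 [9,11)=1 [11,13)=1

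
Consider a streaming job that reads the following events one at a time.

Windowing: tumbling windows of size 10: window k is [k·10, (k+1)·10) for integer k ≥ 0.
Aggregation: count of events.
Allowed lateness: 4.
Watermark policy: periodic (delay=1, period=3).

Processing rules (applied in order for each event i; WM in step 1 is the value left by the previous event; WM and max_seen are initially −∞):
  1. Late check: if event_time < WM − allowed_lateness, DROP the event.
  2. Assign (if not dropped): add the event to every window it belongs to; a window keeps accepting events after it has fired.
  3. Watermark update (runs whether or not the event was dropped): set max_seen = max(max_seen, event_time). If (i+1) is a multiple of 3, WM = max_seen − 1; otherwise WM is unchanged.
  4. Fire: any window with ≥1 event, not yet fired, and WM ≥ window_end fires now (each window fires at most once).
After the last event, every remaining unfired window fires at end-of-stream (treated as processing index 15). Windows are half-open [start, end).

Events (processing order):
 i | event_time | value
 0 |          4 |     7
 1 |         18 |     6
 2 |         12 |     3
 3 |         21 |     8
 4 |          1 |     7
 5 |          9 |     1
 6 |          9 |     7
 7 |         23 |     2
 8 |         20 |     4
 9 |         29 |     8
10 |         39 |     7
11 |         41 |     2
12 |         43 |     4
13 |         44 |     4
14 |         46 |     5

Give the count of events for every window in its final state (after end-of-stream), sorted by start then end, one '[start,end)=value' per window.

[0,10)=1 [10,20)=2 [20,30)=4 [30,40)=1 [40,50)=4

i=0 t=4 v=7: → [0,10); WM=−∞
i=1 t=18 v=6: → [10,20); WM=−∞
i=2 t=12 v=3: → [10,20); WM=17; [0,10) fires=1
i=3 t=21 v=8: → [20,30); WM=17
i=4 t=1 v=7: DROP (t<17-4); WM=17
i=5 t=9 v=1: DROP (t<17-4); WM=20; [10,20) fires=2
i=6 t=9 v=7: DROP (t<20-4); WM=20
i=7 t=23 v=2: → [20,30); WM=20
i=8 t=20 v=4: → [20,30); WM=22
i=9 t=29 v=8: → [20,30); WM=22
i=10 t=39 v=7: → [30,40); WM=22
i=11 t=41 v=2: → [40,50); WM=40; [20,30) fires=4 [30,40) fires=1
i=12 t=43 v=4: → [40,50); WM=40
i=13 t=44 v=4: → [40,50); WM=40
i=14 t=46 v=5: → [40,50); WM=45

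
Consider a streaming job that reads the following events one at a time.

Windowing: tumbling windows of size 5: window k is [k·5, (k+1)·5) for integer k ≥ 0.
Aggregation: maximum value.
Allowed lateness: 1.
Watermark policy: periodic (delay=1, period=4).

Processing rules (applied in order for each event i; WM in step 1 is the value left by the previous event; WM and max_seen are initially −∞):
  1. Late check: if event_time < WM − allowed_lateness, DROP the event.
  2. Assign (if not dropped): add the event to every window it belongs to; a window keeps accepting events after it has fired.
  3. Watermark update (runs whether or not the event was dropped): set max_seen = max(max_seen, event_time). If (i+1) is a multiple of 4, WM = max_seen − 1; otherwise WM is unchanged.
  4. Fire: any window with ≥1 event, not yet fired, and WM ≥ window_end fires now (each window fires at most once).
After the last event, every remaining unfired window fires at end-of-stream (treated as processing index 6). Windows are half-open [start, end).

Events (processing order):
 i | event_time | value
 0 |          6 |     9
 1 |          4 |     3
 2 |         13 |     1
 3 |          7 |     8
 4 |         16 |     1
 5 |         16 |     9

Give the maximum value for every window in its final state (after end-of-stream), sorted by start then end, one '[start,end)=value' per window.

i=0 t=6 v=9: → [5,10); WM=−∞
i=1 t=4 v=3: → [0,5); WM=−∞
i=2 t=13 v=1: → [10,15); WM=−∞
i=3 t=7 v=8: → [5,10); WM=12; [0,5) fires=3 [5,10) fires=9
i=4 t=16 v=1: → [15,20); WM=12
i=5 t=16 v=9: → [15,20); WM=12

[0,5)=3 [5,10)=9 [10,15)=1 [15,20)=9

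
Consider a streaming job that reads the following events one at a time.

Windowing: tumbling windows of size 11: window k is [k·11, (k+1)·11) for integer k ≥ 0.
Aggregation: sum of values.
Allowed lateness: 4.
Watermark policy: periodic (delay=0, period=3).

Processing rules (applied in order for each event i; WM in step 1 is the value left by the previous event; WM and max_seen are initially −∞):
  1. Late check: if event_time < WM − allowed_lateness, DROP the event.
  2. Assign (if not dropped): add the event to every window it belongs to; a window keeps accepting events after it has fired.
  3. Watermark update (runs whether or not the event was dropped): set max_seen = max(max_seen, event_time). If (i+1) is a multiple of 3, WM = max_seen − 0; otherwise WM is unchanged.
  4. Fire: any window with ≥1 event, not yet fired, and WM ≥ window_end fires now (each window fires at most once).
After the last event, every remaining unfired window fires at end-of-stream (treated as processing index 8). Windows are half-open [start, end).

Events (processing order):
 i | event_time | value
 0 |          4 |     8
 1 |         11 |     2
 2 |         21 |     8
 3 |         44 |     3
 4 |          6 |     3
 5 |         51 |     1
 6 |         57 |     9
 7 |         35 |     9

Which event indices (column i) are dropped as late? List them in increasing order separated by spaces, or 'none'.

i=0 t=4 v=8: → [0,11); WM=−∞
i=1 t=11 v=2: → [11,22); WM=−∞
i=2 t=21 v=8: → [11,22); WM=21; [0,11) fires=8
i=3 t=44 v=3: → [44,55); WM=21
i=4 t=6 v=3: DROP (t<21-4); WM=21
i=5 t=51 v=1: → [44,55); WM=51; [11,22) fires=10
i=6 t=57 v=9: → [55,66); WM=51
i=7 t=35 v=9: DROP (t<51-4); WM=51

4 7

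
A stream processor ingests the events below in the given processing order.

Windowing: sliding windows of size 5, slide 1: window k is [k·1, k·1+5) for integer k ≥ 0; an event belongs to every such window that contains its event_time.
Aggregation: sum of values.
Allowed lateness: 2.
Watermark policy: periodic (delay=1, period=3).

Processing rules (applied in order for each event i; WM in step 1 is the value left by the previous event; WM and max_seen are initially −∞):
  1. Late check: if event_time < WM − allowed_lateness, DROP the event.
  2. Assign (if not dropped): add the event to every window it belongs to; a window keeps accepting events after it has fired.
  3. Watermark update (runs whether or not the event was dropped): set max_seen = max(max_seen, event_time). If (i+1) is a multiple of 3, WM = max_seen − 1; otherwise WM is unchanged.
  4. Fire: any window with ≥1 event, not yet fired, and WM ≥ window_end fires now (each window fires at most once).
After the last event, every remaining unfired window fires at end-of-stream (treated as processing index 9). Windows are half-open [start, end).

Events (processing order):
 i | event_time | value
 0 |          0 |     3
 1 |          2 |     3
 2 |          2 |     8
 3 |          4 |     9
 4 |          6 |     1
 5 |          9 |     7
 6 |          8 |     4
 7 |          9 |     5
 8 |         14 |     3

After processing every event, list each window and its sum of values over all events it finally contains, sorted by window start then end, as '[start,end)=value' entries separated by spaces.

i=0 t=0 v=3: → [0,5); WM=−∞
i=1 t=2 v=3: → [2,7),[1,6),[0,5); WM=−∞
i=2 t=2 v=8: → [2,7),[1,6),[0,5); WM=1
i=3 t=4 v=9: → [4,9),[3,8),[2,7),[1,6),[0,5); WM=1
i=4 t=6 v=1: → [6,11),[5,10),[4,9),[3,8),[2,7); WM=1
i=5 t=9 v=7: → [9,14),[8,13),[7,12),[6,11),[5,10); WM=8; [0,5) fires=23 [1,6) fires=20 [2,7) fires=21 [3,8) fires=10
i=6 t=8 v=4: → [8,13),[7,12),[6,11),[5,10),[4,9); WM=8
i=7 t=9 v=5: → [9,14),[8,13),[7,12),[6,11),[5,10); WM=8
i=8 t=14 v=3: → [14,19),[13,18),[12,17),[11,16),[10,15); WM=13; [4,9) fires=14 [5,10) fires=17 [6,11) fires=17 [7,12) fires=16 [8,13) fires=16

[0,5)=23 [1,6)=20 [2,7)=21 [3,8)=10 [4,9)=14 [5,10)=17 [6,11)=17 [7,12)=16 [8,13)=16 [9,14)=12 [10,15)=3 [11,16)=3 [12,17)=3 [13,18)=3 [14,19)=3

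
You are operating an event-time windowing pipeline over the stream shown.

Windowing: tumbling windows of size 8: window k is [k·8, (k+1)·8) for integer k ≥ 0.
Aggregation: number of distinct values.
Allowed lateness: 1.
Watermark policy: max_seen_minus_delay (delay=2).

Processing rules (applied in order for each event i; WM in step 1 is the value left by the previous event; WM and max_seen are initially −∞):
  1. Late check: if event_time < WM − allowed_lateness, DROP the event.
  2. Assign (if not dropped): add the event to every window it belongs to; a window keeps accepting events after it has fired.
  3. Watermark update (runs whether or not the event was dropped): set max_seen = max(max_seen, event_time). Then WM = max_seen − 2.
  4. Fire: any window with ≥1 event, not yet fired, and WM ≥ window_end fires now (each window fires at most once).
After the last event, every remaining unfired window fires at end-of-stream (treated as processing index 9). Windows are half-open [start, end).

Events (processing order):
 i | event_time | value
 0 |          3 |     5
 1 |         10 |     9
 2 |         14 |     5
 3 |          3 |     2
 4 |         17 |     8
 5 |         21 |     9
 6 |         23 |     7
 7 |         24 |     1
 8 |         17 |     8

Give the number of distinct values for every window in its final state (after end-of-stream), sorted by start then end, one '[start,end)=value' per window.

[0,8)=1 [8,16)=2 [16,24)=3 [24,32)=1

i=0 t=3 v=5: → [0,8); WM=1
i=1 t=10 v=9: → [8,16); WM=8; [0,8) fires=1
i=2 t=14 v=5: → [8,16); WM=12
i=3 t=3 v=2: DROP (t<12-1); WM=12
i=4 t=17 v=8: → [16,24); WM=15
i=5 t=21 v=9: → [16,24); WM=19; [8,16) fires=2
i=6 t=23 v=7: → [16,24); WM=21
i=7 t=24 v=1: → [24,32); WM=22
i=8 t=17 v=8: DROP (t<22-1); WM=22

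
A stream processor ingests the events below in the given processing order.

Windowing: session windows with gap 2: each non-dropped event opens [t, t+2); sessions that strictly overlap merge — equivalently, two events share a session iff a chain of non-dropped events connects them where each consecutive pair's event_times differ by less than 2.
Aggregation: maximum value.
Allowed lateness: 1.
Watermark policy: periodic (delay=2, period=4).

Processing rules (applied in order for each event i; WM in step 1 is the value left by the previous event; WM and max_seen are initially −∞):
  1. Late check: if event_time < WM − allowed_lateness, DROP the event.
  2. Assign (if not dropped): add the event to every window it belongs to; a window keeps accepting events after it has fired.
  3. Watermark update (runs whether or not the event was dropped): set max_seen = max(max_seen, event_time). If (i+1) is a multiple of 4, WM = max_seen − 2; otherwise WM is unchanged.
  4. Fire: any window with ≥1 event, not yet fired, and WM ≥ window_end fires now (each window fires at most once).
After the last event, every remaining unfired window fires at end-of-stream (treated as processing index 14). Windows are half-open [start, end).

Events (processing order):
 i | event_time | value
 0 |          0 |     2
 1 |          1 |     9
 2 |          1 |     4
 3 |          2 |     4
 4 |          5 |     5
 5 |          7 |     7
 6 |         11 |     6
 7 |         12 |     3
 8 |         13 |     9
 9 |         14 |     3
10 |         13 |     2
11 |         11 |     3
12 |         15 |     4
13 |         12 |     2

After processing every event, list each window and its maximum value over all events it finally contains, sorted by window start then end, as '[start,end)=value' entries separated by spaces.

[0,4)=9 [5,7)=5 [7,9)=7 [11,17)=9

i=0 t=0 v=2: → [0,2); WM=−∞
i=1 t=1 v=9: → [0,3); WM=−∞
i=2 t=1 v=4: → [0,3); WM=−∞
i=3 t=2 v=4: → [0,4); WM=0
i=4 t=5 v=5: → [5,7); WM=0
i=5 t=7 v=7: → [7,9); WM=0
i=6 t=11 v=6: → [11,13); WM=0
i=7 t=12 v=3: → [11,14); WM=10
i=8 t=13 v=9: → [11,15); WM=10
i=9 t=14 v=3: → [11,16); WM=10
i=10 t=13 v=2: → [11,16); WM=10
i=11 t=11 v=3: → [11,16); WM=12
i=12 t=15 v=4: → [11,17); WM=12
i=13 t=12 v=2: → [11,17); WM=12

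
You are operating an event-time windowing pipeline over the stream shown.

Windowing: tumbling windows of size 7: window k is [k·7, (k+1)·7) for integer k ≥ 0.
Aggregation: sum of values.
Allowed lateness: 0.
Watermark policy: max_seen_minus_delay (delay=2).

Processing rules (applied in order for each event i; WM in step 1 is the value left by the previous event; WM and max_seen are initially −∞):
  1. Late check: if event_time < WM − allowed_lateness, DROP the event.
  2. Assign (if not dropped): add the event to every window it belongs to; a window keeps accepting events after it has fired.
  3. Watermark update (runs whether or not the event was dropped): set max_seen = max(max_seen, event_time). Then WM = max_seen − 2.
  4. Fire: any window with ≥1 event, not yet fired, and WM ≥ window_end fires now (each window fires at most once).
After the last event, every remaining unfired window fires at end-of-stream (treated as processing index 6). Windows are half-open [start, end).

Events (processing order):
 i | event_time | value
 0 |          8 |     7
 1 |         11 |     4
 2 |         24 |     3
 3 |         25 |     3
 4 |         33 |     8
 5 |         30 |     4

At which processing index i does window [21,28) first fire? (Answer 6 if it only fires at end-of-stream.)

4

i=0 t=8 v=7: → [7,14); WM=6
i=1 t=11 v=4: → [7,14); WM=9
i=2 t=24 v=3: → [21,28); WM=22; [7,14) fires=11
i=3 t=25 v=3: → [21,28); WM=23
i=4 t=33 v=8: → [28,35); WM=31; [21,28) fires=6
i=5 t=30 v=4: DROP (t<31-0); WM=31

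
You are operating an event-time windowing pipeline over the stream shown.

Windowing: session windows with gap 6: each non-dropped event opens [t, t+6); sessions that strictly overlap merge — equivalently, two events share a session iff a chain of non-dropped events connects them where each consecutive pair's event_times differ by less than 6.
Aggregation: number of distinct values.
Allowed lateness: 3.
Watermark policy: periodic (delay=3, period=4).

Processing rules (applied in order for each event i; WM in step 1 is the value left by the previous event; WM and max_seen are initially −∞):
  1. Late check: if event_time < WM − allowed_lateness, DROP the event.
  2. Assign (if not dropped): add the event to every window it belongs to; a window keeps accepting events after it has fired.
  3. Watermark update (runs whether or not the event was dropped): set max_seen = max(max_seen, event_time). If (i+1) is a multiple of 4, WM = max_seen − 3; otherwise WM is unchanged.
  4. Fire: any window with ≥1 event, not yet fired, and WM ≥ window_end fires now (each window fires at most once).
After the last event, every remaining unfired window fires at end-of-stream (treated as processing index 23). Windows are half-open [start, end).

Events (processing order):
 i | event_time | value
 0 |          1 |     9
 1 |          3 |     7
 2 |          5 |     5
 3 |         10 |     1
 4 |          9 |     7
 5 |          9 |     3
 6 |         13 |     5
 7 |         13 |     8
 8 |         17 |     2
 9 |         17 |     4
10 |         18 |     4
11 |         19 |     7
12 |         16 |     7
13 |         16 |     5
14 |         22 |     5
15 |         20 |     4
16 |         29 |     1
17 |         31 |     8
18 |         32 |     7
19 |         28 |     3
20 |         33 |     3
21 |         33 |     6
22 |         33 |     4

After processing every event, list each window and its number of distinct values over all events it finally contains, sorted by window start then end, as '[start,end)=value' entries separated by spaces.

[1,28)=8 [28,39)=6

i=0 t=1 v=9: → [1,7); WM=−∞
i=1 t=3 v=7: → [1,9); WM=−∞
i=2 t=5 v=5: → [1,11); WM=−∞
i=3 t=10 v=1: → [1,16); WM=7
i=4 t=9 v=7: → [1,16); WM=7
i=5 t=9 v=3: → [1,16); WM=7
i=6 t=13 v=5: → [1,19); WM=7
i=7 t=13 v=8: → [1,19); WM=10
i=8 t=17 v=2: → [1,23); WM=10
i=9 t=17 v=4: → [1,23); WM=10
i=10 t=18 v=4: → [1,24); WM=10
i=11 t=19 v=7: → [1,25); WM=16
i=12 t=16 v=7: → [1,25); WM=16
i=13 t=16 v=5: → [1,25); WM=16
i=14 t=22 v=5: → [1,28); WM=16
i=15 t=20 v=4: → [1,28); WM=19
i=16 t=29 v=1: → [29,35); WM=19
i=17 t=31 v=8: → [29,37); WM=19
i=18 t=32 v=7: → [29,38); WM=19
i=19 t=28 v=3: → [28,38); WM=29
i=20 t=33 v=3: → [28,39); WM=29
i=21 t=33 v=6: → [28,39); WM=29
i=22 t=33 v=4: → [28,39); WM=29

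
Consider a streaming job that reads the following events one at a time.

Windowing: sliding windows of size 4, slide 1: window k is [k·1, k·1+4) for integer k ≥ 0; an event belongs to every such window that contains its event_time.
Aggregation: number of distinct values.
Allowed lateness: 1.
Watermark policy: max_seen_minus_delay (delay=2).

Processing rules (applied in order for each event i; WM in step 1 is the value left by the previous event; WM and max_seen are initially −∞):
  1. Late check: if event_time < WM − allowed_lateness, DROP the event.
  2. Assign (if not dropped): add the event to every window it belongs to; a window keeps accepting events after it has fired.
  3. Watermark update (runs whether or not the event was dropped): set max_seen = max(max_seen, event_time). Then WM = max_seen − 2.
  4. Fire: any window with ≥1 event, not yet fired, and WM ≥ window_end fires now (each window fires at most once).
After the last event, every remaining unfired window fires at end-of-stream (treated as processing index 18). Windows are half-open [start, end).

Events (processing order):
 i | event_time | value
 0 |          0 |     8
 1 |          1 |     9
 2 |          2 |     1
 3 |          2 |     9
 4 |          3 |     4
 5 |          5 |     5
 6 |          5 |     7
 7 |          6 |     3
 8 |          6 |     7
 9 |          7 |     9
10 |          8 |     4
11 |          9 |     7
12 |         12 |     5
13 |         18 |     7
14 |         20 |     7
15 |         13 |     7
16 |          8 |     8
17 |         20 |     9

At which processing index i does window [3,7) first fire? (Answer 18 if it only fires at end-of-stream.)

11

i=0 t=0 v=8: → [0,4); WM=-2
i=1 t=1 v=9: → [1,5),[0,4); WM=-1
i=2 t=2 v=1: → [2,6),[1,5),[0,4); WM=0
i=3 t=2 v=9: → [2,6),[1,5),[0,4); WM=0
i=4 t=3 v=4: → [3,7),[2,6),[1,5),[0,4); WM=1
i=5 t=5 v=5: → [5,9),[4,8),[3,7),[2,6); WM=3
i=6 t=5 v=7: → [5,9),[4,8),[3,7),[2,6); WM=3
i=7 t=6 v=3: → [6,10),[5,9),[4,8),[3,7); WM=4; [0,4) fires=4
i=8 t=6 v=7: → [6,10),[5,9),[4,8),[3,7); WM=4
i=9 t=7 v=9: → [7,11),[6,10),[5,9),[4,8); WM=5; [1,5) fires=3
i=10 t=8 v=4: → [8,12),[7,11),[6,10),[5,9); WM=6; [2,6) fires=5
i=11 t=9 v=7: → [9,13),[8,12),[7,11),[6,10); WM=7; [3,7) fires=4
i=12 t=12 v=5: → [12,16),[11,15),[10,14),[9,13); WM=10; [4,8) fires=4 [5,9) fires=5 [6,10) fires=4
i=13 t=18 v=7: → [18,22),[17,21),[16,20),[15,19); WM=16; [7,11) fires=3 [8,12) fires=2 [9,13) fires=2 [10,14) fires=1 [11,15) fires=1 [12,16) fires=1
i=14 t=20 v=7: → [20,24),[19,23),[18,22),[17,21); WM=18
i=15 t=13 v=7: DROP (t<18-1); WM=18
i=16 t=8 v=8: DROP (t<18-1); WM=18
i=17 t=20 v=9: → [20,24),[19,23),[18,22),[17,21); WM=18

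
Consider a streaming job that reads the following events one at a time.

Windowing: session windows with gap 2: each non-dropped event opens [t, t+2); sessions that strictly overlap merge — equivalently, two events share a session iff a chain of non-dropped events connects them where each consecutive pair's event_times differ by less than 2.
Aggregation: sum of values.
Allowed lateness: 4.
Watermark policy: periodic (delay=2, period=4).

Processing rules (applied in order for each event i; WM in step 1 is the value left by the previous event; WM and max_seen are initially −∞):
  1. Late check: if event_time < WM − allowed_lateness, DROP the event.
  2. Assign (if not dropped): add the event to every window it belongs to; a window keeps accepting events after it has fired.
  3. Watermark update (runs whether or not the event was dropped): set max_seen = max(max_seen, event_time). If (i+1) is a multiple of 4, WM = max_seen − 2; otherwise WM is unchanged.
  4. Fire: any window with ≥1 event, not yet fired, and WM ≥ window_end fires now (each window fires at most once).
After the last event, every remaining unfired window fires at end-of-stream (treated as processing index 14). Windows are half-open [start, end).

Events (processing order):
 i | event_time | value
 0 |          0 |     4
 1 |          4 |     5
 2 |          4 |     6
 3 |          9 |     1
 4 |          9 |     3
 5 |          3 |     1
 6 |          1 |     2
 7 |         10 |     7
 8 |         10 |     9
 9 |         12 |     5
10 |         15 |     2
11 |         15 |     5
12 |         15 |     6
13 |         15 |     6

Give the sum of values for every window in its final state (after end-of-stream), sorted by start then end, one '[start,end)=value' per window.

[0,2)=4 [3,6)=12 [9,12)=20 [12,14)=5 [15,17)=19

i=0 t=0 v=4: → [0,2); WM=−∞
i=1 t=4 v=5: → [4,6); WM=−∞
i=2 t=4 v=6: → [4,6); WM=−∞
i=3 t=9 v=1: → [9,11); WM=7
i=4 t=9 v=3: → [9,11); WM=7
i=5 t=3 v=1: → [3,6); WM=7
i=6 t=1 v=2: DROP (t<7-4); WM=7
i=7 t=10 v=7: → [9,12); WM=8
i=8 t=10 v=9: → [9,12); WM=8
i=9 t=12 v=5: → [12,14); WM=8
i=10 t=15 v=2: → [15,17); WM=8
i=11 t=15 v=5: → [15,17); WM=13
i=12 t=15 v=6: → [15,17); WM=13
i=13 t=15 v=6: → [15,17); WM=13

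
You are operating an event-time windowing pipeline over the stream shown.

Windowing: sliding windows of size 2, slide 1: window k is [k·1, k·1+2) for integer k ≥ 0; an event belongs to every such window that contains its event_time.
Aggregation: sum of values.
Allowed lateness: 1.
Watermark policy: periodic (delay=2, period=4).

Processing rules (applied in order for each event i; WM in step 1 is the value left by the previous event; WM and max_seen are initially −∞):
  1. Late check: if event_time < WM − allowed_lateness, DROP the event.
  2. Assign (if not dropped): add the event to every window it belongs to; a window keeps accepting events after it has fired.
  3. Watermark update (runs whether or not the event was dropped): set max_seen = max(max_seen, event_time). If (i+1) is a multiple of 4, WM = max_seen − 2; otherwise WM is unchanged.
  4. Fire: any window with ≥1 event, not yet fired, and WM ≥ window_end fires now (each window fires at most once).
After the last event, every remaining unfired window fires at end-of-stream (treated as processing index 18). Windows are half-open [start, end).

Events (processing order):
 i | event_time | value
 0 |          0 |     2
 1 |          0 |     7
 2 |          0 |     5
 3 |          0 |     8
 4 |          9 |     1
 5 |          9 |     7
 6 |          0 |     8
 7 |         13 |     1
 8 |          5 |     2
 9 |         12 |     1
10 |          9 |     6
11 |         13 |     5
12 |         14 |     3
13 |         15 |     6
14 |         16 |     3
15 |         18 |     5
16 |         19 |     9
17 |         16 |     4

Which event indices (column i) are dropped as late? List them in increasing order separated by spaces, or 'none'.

8 10

i=0 t=0 v=2: → [0,2); WM=−∞
i=1 t=0 v=7: → [0,2); WM=−∞
i=2 t=0 v=5: → [0,2); WM=−∞
i=3 t=0 v=8: → [0,2); WM=-2
i=4 t=9 v=1: → [9,11),[8,10); WM=-2
i=5 t=9 v=7: → [9,11),[8,10); WM=-2
i=6 t=0 v=8: → [0,2); WM=-2
i=7 t=13 v=1: → [13,15),[12,14); WM=11; [0,2) fires=30 [8,10) fires=8 [9,11) fires=8
i=8 t=5 v=2: DROP (t<11-1); WM=11
i=9 t=12 v=1: → [12,14),[11,13); WM=11
i=10 t=9 v=6: DROP (t<11-1); WM=11
i=11 t=13 v=5: → [13,15),[12,14); WM=11
i=12 t=14 v=3: → [14,16),[13,15); WM=11
i=13 t=15 v=6: → [15,17),[14,16); WM=11
i=14 t=16 v=3: → [16,18),[15,17); WM=11
i=15 t=18 v=5: → [18,20),[17,19); WM=16; [11,13) fires=1 [12,14) fires=7 [13,15) fires=9 [14,16) fires=9
i=16 t=19 v=9: → [19,21),[18,20); WM=16
i=17 t=16 v=4: → [16,18),[15,17); WM=16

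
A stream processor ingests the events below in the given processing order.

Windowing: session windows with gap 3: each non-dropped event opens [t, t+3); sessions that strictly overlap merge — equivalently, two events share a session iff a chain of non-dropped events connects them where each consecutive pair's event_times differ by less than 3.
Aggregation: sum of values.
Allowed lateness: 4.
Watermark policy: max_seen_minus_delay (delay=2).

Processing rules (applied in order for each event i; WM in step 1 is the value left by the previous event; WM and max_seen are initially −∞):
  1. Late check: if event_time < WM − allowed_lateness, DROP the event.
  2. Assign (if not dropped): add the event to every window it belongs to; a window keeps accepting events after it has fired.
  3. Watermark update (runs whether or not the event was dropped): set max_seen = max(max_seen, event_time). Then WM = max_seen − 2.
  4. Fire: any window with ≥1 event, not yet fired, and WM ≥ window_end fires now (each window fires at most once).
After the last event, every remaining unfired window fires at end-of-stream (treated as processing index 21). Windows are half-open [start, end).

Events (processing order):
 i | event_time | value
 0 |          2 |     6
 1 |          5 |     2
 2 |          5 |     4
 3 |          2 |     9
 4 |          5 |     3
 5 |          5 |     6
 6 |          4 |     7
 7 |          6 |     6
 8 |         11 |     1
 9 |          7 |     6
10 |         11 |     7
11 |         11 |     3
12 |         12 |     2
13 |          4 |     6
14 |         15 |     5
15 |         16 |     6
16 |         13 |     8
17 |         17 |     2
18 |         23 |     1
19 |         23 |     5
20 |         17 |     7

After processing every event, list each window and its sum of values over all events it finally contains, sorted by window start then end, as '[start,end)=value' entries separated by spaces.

[2,10)=49 [11,20)=41 [23,26)=6

i=0 t=2 v=6: → [2,5); WM=0
i=1 t=5 v=2: → [5,8); WM=3
i=2 t=5 v=4: → [5,8); WM=3
i=3 t=2 v=9: → [2,5); WM=3
i=4 t=5 v=3: → [5,8); WM=3
i=5 t=5 v=6: → [5,8); WM=3
i=6 t=4 v=7: → [2,8); WM=3
i=7 t=6 v=6: → [2,9); WM=4
i=8 t=11 v=1: → [11,14); WM=9
i=9 t=7 v=6: → [2,10); WM=9
i=10 t=11 v=7: → [11,14); WM=9
i=11 t=11 v=3: → [11,14); WM=9
i=12 t=12 v=2: → [11,15); WM=10
i=13 t=4 v=6: DROP (t<10-4); WM=10
i=14 t=15 v=5: → [15,18); WM=13
i=15 t=16 v=6: → [15,19); WM=14
i=16 t=13 v=8: → [11,19); WM=14
i=17 t=17 v=2: → [11,20); WM=15
i=18 t=23 v=1: → [23,26); WM=21
i=19 t=23 v=5: → [23,26); WM=21
i=20 t=17 v=7: → [11,20); WM=21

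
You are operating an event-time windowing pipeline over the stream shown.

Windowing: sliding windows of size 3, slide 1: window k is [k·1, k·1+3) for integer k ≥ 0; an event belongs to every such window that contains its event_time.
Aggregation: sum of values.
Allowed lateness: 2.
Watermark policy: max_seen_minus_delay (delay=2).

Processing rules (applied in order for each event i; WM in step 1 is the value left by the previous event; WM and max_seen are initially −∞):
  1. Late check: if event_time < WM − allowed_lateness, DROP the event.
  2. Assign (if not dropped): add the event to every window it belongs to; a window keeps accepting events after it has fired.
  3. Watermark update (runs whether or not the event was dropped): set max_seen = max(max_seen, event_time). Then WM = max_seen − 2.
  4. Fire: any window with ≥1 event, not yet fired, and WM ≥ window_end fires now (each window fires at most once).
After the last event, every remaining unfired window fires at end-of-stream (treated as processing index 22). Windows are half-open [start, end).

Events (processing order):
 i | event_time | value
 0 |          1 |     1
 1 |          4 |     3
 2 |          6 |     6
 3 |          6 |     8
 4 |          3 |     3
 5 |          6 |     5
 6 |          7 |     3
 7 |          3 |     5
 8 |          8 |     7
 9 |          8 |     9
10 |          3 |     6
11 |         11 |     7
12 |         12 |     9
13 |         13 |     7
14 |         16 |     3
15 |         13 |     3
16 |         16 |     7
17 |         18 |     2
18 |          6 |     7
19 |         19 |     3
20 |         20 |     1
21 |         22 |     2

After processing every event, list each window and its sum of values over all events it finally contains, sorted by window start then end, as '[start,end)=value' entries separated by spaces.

[0,3)=1 [1,4)=9 [2,5)=11 [3,6)=11 [4,7)=22 [5,8)=22 [6,9)=38 [7,10)=19 [8,11)=16 [9,12)=7 [10,13)=16 [11,14)=26 [12,15)=19 [13,16)=10 [14,17)=10 [15,18)=10 [16,19)=12 [17,20)=5 [18,21)=6 [19,22)=4 [20,23)=3 [21,24)=2 [22,25)=2

i=0 t=1 v=1: → [1,4),[0,3); WM=-1
i=1 t=4 v=3: → [4,7),[3,6),[2,5); WM=2
i=2 t=6 v=6: → [6,9),[5,8),[4,7); WM=4; [0,3) fires=1 [1,4) fires=1
i=3 t=6 v=8: → [6,9),[5,8),[4,7); WM=4
i=4 t=3 v=3: → [3,6),[2,5),[1,4); WM=4
i=5 t=6 v=5: → [6,9),[5,8),[4,7); WM=4
i=6 t=7 v=3: → [7,10),[6,9),[5,8); WM=5; [2,5) fires=6
i=7 t=3 v=5: → [3,6),[2,5),[1,4); WM=5
i=8 t=8 v=7: → [8,11),[7,10),[6,9); WM=6; [3,6) fires=11
i=9 t=8 v=9: → [8,11),[7,10),[6,9); WM=6
i=10 t=3 v=6: DROP (t<6-2); WM=6
i=11 t=11 v=7: → [11,14),[10,13),[9,12); WM=9; [4,7) fires=22 [5,8) fires=22 [6,9) fires=38
i=12 t=12 v=9: → [12,15),[11,14),[10,13); WM=10; [7,10) fires=19
i=13 t=13 v=7: → [13,16),[12,15),[11,14); WM=11; [8,11) fires=16
i=14 t=16 v=3: → [16,19),[15,18),[14,17); WM=14; [9,12) fires=7 [10,13) fires=16 [11,14) fires=23
i=15 t=13 v=3: → [13,16),[12,15),[11,14); WM=14
i=16 t=16 v=7: → [16,19),[15,18),[14,17); WM=14
i=17 t=18 v=2: → [18,21),[17,20),[16,19); WM=16; [12,15) fires=19 [13,16) fires=10
i=18 t=6 v=7: DROP (t<16-2); WM=16
i=19 t=19 v=3: → [19,22),[18,21),[17,20); WM=17; [14,17) fires=10
i=20 t=20 v=1: → [20,23),[19,22),[18,21); WM=18; [15,18) fires=10
i=21 t=22 v=2: → [22,25),[21,24),[20,23); WM=20; [16,19) fires=12 [17,20) fires=5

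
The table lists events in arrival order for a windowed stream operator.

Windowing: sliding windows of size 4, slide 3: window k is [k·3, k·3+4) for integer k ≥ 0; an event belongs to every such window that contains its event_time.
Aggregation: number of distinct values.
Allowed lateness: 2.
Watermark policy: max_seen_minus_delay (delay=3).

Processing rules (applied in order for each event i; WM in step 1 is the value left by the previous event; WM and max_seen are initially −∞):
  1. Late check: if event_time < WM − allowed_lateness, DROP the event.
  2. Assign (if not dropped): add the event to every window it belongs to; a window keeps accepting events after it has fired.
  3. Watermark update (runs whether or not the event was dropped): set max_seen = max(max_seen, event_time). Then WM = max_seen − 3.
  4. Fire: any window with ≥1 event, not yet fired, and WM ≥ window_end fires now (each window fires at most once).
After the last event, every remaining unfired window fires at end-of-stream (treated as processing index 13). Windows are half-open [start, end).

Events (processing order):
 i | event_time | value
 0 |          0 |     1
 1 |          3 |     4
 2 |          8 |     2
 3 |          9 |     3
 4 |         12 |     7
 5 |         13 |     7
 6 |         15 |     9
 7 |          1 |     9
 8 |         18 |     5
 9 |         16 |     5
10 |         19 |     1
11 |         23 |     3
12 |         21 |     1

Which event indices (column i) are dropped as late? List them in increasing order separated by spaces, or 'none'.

i=0 t=0 v=1: → [0,4); WM=-3
i=1 t=3 v=4: → [3,7),[0,4); WM=0
i=2 t=8 v=2: → [6,10); WM=5; [0,4) fires=2
i=3 t=9 v=3: → [9,13),[6,10); WM=6
i=4 t=12 v=7: → [12,16),[9,13); WM=9; [3,7) fires=1
i=5 t=13 v=7: → [12,16); WM=10; [6,10) fires=2
i=6 t=15 v=9: → [15,19),[12,16); WM=12
i=7 t=1 v=9: DROP (t<12-2); WM=12
i=8 t=18 v=5: → [18,22),[15,19); WM=15; [9,13) fires=2
i=9 t=16 v=5: → [15,19); WM=15
i=10 t=19 v=1: → [18,22); WM=16; [12,16) fires=2
i=11 t=23 v=3: → [21,25); WM=20; [15,19) fires=2
i=12 t=21 v=1: → [21,25),[18,22); WM=20

7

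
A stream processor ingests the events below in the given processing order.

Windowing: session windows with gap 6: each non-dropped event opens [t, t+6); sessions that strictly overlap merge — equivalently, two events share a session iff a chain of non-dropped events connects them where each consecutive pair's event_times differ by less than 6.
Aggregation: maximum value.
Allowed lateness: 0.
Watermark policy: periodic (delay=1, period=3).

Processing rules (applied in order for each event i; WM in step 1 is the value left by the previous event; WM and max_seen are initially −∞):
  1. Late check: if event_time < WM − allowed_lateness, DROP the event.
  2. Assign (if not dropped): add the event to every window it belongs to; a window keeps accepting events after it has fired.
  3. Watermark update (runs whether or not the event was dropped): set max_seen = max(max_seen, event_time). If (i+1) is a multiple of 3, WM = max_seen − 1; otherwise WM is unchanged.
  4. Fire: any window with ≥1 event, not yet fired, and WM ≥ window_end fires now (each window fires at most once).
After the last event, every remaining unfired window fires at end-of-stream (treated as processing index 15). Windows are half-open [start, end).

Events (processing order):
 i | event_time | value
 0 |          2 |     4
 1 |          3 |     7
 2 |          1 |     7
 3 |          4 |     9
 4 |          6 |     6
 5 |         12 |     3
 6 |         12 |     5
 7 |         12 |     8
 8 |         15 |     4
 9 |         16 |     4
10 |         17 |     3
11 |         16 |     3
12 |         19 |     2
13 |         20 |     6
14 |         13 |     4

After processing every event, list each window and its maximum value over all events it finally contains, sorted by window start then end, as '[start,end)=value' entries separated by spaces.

i=0 t=2 v=4: → [2,8); WM=−∞
i=1 t=3 v=7: → [2,9); WM=−∞
i=2 t=1 v=7: → [1,9); WM=2
i=3 t=4 v=9: → [1,10); WM=2
i=4 t=6 v=6: → [1,12); WM=2
i=5 t=12 v=3: → [12,18); WM=11
i=6 t=12 v=5: → [12,18); WM=11
i=7 t=12 v=8: → [12,18); WM=11
i=8 t=15 v=4: → [12,21); WM=14
i=9 t=16 v=4: → [12,22); WM=14
i=10 t=17 v=3: → [12,23); WM=14
i=11 t=16 v=3: → [12,23); WM=16
i=12 t=19 v=2: → [12,25); WM=16
i=13 t=20 v=6: → [12,26); WM=16
i=14 t=13 v=4: DROP (t<16-0); WM=19

[1,12)=9 [12,26)=8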